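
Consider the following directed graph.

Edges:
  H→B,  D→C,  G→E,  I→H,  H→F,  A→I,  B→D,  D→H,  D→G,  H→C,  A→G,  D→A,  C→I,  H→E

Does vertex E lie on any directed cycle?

No

E lies on a cycle iff there is a path from E back to itself.
Exploring from E, it never reaches itself; equivalently, its strongly connected component is a singleton.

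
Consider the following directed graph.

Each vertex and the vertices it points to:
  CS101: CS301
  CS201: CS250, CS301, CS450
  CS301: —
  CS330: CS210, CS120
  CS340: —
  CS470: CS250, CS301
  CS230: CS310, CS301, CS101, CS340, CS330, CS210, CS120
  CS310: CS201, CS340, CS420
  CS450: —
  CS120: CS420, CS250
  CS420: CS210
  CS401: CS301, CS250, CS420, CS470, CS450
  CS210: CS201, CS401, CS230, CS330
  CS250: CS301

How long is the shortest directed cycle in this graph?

2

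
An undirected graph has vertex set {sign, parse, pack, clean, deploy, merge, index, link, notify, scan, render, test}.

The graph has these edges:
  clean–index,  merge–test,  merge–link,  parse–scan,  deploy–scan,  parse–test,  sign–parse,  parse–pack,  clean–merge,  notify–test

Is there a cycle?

DFS, tracking each vertex's parent; an edge to a visited non-parent vertex closes a cycle.
Start from pack:
visit pack (parent –)
  visit parse (parent pack)
    parse–pack: parent, skip
    visit sign (parent parse)
      sign–parse: parent, skip
    visit scan (parent parse)
      visit deploy (parent scan)
        deploy–scan: parent, skip
      scan–parse: parent, skip
    visit test (parent parse)
      visit merge (parent test)
        visit clean (parent merge)
          clean–merge: parent, skip
          visit index (parent clean)
            index–clean: parent, skip
        merge–test: parent, skip
        visit link (parent merge)
          link–merge: parent, skip
      test–parse: parent, skip
      visit notify (parent test)
        notify–test: parent, skip
visit render (parent –)
No non-parent visited neighbor found — the graph is a forest.

No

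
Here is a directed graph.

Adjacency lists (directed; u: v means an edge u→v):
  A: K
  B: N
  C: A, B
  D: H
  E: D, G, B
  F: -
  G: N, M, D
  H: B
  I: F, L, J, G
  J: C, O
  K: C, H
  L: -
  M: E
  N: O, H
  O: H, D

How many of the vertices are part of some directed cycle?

11

A vertex is on a directed cycle iff it belongs to a strongly connected component of size ≥ 2 (or has a self-loop).
The vertices on cycles are {A, B, C, D, E, G, H, K, M, N, O} — 11 in total.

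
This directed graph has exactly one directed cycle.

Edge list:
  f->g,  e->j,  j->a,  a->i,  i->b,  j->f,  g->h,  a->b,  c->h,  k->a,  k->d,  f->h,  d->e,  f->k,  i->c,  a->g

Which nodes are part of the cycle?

d, e, f, j, k

DFS with gray/black marking from k:
k gray
  d gray
    e gray
      j gray
        f gray
          f→k: k is gray → back edge
Back edge closes the cycle k → d → e → j → f → k; its vertices are {d, e, f, j, k}.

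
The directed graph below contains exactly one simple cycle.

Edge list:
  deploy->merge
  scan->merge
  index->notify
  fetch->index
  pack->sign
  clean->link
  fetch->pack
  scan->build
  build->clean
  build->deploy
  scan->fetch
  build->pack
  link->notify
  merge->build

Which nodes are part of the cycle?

build, merge, deploy

DFS with gray/black marking from merge:
merge gray
  build gray
    pack gray
      sign gray
      sign black
    pack black
    deploy gray
      deploy→merge: merge is gray → back edge
Back edge closes the cycle merge → build → deploy → merge; its vertices are {build, merge, deploy}.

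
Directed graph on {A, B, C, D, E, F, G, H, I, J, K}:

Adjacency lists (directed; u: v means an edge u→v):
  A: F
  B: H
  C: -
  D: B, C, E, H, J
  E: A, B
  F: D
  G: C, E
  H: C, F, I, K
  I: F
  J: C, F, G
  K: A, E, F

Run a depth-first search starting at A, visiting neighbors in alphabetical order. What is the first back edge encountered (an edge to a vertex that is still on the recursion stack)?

H→F

DFS from A (visiting neighbors in alphabetical order); mark gray on enter, black on exit:
A gray
  F gray
    D gray
      B gray
        H gray
          C gray
          C black
          H→F: F is gray → back edge
First back edge: H → F.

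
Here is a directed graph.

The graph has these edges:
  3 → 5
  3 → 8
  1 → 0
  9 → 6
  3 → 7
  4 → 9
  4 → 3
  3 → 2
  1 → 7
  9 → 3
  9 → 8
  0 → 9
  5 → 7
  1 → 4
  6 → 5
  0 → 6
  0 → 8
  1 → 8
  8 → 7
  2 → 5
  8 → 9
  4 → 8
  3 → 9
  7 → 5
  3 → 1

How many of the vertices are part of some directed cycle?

8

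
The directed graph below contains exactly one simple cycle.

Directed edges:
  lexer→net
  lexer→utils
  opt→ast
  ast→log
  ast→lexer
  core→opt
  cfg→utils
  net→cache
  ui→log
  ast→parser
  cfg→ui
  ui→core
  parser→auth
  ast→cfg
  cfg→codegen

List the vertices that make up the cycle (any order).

ui, ast, cfg, opt, core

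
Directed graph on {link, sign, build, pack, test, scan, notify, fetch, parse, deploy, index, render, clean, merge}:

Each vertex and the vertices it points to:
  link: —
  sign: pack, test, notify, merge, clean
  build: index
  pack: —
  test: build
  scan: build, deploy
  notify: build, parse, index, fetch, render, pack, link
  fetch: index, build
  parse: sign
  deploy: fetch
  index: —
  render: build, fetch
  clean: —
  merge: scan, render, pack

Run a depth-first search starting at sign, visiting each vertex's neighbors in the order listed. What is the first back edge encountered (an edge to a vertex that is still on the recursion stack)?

DFS from sign (visiting each vertex's neighbors in the order listed); mark gray on enter, black on exit:
sign gray
  pack gray
  pack black
  test gray
    build gray
      index gray
      index black
    build black
  test black
  notify gray
    notify→build: build black — skip
    parse gray
      parse→sign: sign is gray → back edge
First back edge: parse → sign.

parse→sign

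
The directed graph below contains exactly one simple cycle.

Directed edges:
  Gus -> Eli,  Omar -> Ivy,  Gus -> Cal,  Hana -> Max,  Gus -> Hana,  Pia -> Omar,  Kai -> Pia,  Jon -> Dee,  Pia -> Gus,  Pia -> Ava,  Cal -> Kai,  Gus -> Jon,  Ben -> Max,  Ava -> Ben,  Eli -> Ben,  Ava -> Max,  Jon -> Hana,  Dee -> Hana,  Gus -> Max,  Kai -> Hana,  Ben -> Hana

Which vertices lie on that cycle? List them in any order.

Cal, Gus, Kai, Pia

DFS with gray/black marking from Kai:
Kai gray
  Hana gray
    Max gray
    Max black
  Hana black
  Pia gray
    Omar gray
      Ivy gray
      Ivy black
    Omar black
    Gus gray
      Jon gray
        Dee gray
          Dee→Hana: Hana black — skip
        Dee black
        Jon→Hana: Hana black — skip
      Jon black
      Eli gray
        Ben gray
          Ben→Hana: Hana black — skip
          Ben→Max: Max black — skip
        Ben black
      Eli black
      Gus→Hana: Hana black — skip
      Gus→Max: Max black — skip
      Cal gray
        Cal→Kai: Kai is gray → back edge
Back edge closes the cycle Kai → Pia → Gus → Cal → Kai; its vertices are {Cal, Gus, Kai, Pia}.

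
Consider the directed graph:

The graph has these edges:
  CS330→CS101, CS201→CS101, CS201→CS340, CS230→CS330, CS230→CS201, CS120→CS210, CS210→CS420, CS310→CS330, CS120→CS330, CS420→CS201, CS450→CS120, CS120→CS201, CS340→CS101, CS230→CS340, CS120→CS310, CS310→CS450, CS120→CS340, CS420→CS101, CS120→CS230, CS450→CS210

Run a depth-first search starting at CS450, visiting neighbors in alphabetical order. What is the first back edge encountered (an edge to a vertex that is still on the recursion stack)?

CS310→CS450

DFS from CS450 (visiting neighbors in alphabetical order); mark gray on enter, black on exit:
CS450 gray
  CS120 gray
    CS201 gray
      CS101 gray
      CS101 black
      CS340 gray
        CS340→CS101: CS101 black — skip
      CS340 black
    CS201 black
    CS210 gray
      CS420 gray
        CS420→CS101: CS101 black — skip
        CS420→CS201: CS201 black — skip
      CS420 black
    CS210 black
    CS230 gray
      CS230→CS201: CS201 black — skip
      CS330 gray
        CS330→CS101: CS101 black — skip
      CS330 black
      CS230→CS340: CS340 black — skip
    CS230 black
    CS310 gray
      CS310→CS330: CS330 black — skip
      CS310→CS450: CS450 is gray → back edge
First back edge: CS310 → CS450.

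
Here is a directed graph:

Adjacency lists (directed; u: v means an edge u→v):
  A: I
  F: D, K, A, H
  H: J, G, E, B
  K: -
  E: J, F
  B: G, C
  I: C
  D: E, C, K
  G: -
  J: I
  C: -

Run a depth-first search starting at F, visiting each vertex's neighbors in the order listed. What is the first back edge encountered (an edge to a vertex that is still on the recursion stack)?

E→F

DFS from F (visiting each vertex's neighbors in the order listed); mark gray on enter, black on exit:
F gray
  D gray
    E gray
      J gray
        I gray
          C gray
          C black
        I black
      J black
      E→F: F is gray → back edge
First back edge: E → F.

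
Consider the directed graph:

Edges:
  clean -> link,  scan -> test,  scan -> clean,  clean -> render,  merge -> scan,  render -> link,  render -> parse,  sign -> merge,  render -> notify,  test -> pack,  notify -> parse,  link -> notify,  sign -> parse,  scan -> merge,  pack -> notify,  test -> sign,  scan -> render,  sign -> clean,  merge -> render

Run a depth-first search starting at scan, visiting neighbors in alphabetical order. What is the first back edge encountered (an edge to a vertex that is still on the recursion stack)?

merge→scan

DFS from scan (visiting neighbors in alphabetical order); mark gray on enter, black on exit:
scan gray
  clean gray
    link gray
      notify gray
        parse gray
        parse black
      notify black
    link black
    render gray
      render→link: link black — skip
      render→notify: notify black — skip
      render→parse: parse black — skip
    render black
  clean black
  merge gray
    merge→render: render black — skip
    merge→scan: scan is gray → back edge
First back edge: merge → scan.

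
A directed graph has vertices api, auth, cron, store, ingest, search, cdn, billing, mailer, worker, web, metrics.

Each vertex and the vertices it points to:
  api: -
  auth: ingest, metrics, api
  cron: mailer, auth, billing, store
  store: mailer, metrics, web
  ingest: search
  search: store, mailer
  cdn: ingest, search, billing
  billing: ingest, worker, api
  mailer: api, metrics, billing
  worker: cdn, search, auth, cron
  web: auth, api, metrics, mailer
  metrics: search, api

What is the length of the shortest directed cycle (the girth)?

3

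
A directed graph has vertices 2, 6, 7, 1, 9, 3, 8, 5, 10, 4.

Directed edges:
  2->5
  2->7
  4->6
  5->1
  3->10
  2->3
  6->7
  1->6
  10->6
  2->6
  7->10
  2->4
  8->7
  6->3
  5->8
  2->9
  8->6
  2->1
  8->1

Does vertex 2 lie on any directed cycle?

2 lies on a cycle iff there is a path from 2 back to itself.
Exploring from 2, it never reaches itself; equivalently, its strongly connected component is a singleton.

No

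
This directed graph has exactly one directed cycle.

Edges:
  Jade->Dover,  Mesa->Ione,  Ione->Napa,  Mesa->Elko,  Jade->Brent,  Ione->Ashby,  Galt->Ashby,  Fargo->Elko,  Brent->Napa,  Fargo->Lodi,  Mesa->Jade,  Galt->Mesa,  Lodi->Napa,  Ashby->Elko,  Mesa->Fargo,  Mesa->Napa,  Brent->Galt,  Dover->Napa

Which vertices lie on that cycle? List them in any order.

DFS with gray/black marking from Brent:
Brent gray
  Napa gray
  Napa black
  Galt gray
    Ashby gray
      Elko gray
      Elko black
    Ashby black
    Mesa gray
      Fargo gray
        Lodi gray
          Lodi→Napa: Napa black — skip
        Lodi black
        Fargo→Elko: Elko black — skip
      Fargo black
      Mesa→Elko: Elko black — skip
      Jade gray
        Dover gray
          Dover→Napa: Napa black — skip
        Dover black
        Jade→Brent: Brent is gray → back edge
Back edge closes the cycle Brent → Galt → Mesa → Jade → Brent; its vertices are {Galt, Jade, Mesa, Brent}.

Galt, Jade, Mesa, Brent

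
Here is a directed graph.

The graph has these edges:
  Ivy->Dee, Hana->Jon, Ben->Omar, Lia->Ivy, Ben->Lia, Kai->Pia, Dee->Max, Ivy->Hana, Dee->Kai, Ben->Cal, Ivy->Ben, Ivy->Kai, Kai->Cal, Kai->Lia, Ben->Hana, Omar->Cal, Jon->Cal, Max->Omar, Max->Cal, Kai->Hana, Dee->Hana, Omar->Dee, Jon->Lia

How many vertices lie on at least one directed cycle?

A vertex is on a directed cycle iff it belongs to a strongly connected component of size ≥ 2 (or has a self-loop).
The vertices on cycles are {Ben, Dee, Ivy, Jon, Kai, Lia, Max, Hana, Omar} — 9 in total.

9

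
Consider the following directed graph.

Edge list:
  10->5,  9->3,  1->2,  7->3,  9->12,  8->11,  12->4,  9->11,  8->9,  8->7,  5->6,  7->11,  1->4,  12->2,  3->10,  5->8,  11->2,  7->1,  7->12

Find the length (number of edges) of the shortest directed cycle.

For each vertex v, BFS finds the shortest path from v back to v.
The shortest such closed walk is 5 → 8 → 7 → 3 → 10 → 5, length 5.

5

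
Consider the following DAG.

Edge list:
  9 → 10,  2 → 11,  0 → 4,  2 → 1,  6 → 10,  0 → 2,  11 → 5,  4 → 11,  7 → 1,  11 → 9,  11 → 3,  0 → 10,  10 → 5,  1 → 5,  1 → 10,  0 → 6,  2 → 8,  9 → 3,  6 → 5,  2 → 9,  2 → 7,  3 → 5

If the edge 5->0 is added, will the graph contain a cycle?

Adding 5→0 creates a cycle iff 0 can already reach 5.
Path from 0: 0 → 6 → 5.
So 0 → … → 5 → 0 is a cycle.

Yes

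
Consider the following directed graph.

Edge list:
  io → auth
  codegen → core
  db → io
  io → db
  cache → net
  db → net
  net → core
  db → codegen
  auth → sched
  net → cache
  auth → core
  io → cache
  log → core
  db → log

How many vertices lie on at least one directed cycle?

4

A vertex is on a directed cycle iff it belongs to a strongly connected component of size ≥ 2 (or has a self-loop).
The vertices on cycles are {db, io, net, cache} — 4 in total.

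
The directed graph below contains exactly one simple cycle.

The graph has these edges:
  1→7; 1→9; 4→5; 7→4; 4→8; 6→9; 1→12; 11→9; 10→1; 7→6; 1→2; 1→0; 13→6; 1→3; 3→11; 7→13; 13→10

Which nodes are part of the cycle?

DFS with gray/black marking from 1:
1 gray
  7 gray
    4 gray
      8 gray
      8 black
      5 gray
      5 black
    4 black
    6 gray
      9 gray
      9 black
    6 black
    13 gray
      13→6: 6 black — skip
      10 gray
        10→1: 1 is gray → back edge
Back edge closes the cycle 1 → 7 → 13 → 10 → 1; its vertices are {1, 7, 10, 13}.

1, 7, 10, 13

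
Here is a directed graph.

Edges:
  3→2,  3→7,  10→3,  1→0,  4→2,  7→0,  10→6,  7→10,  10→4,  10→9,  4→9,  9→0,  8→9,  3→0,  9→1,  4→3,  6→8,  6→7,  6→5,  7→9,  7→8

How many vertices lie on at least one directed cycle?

5

A vertex is on a directed cycle iff it belongs to a strongly connected component of size ≥ 2 (or has a self-loop).
The vertices on cycles are {3, 4, 6, 7, 10} — 5 in total.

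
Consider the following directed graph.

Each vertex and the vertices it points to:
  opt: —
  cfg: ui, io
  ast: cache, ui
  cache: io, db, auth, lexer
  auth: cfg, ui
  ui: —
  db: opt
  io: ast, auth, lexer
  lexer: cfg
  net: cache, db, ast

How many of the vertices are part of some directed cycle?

6

A vertex is on a directed cycle iff it belongs to a strongly connected component of size ≥ 2 (or has a self-loop).
The vertices on cycles are {io, ast, cfg, auth, cache, lexer} — 6 in total.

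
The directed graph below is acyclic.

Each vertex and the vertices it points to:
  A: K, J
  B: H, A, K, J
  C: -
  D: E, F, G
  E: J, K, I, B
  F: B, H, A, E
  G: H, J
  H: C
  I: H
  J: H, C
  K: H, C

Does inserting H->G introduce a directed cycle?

Yes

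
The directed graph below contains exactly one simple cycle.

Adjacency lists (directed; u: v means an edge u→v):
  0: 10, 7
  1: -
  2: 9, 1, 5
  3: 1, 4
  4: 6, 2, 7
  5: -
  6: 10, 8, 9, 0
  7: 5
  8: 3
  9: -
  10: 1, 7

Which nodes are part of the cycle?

DFS with gray/black marking from 6:
6 gray
  10 gray
    1 gray
    1 black
    7 gray
      5 gray
      5 black
    7 black
  10 black
  8 gray
    3 gray
      3→1: 1 black — skip
      4 gray
        4→6: 6 is gray → back edge
Back edge closes the cycle 6 → 8 → 3 → 4 → 6; its vertices are {3, 4, 6, 8}.

3, 4, 6, 8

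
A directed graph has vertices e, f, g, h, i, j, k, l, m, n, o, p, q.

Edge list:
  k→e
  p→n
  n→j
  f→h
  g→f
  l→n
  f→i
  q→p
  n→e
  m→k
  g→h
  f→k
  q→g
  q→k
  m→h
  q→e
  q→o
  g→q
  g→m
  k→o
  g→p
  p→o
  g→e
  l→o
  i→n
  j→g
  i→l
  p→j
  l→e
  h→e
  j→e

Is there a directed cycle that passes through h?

h lies on a cycle iff there is a path from h back to itself.
Exploring from h, it never reaches itself; equivalently, its strongly connected component is a singleton.

No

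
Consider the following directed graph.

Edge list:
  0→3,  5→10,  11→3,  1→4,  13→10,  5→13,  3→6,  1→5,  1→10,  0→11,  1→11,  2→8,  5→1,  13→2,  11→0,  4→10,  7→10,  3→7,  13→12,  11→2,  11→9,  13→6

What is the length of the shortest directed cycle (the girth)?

For each vertex v, BFS finds the shortest path from v back to v.
The shortest such closed walk is 5 → 1 → 5, length 2.

2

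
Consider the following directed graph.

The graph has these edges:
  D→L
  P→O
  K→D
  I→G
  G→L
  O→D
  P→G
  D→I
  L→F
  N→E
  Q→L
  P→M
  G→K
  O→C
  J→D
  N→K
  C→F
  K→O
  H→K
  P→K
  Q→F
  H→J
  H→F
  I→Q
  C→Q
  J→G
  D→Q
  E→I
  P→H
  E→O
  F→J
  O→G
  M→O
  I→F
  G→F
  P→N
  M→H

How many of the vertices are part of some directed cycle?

10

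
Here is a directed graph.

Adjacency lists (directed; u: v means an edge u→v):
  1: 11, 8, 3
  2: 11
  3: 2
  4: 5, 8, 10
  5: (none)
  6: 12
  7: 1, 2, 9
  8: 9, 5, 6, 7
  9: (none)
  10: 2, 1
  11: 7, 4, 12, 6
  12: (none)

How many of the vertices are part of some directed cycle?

A vertex is on a directed cycle iff it belongs to a strongly connected component of size ≥ 2 (or has a self-loop).
The vertices on cycles are {1, 2, 3, 4, 7, 8, 10, 11} — 8 in total.

8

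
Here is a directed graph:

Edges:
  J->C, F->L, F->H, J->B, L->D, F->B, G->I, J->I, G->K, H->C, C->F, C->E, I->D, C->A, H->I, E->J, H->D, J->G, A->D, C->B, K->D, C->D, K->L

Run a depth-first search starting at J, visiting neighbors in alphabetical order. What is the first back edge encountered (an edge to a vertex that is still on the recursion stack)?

DFS from J (visiting neighbors in alphabetical order); mark gray on enter, black on exit:
J gray
  B gray
  B black
  C gray
    A gray
      D gray
      D black
    A black
    C→B: B black — skip
    C→D: D black — skip
    E gray
      E→J: J is gray → back edge
First back edge: E → J.

E→J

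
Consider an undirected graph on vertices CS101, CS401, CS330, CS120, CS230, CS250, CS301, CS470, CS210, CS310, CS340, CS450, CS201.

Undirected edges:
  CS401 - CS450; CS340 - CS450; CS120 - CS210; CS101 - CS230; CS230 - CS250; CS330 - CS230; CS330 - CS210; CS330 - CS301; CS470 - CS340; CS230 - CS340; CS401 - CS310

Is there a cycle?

No

DFS, tracking each vertex's parent; an edge to a visited non-parent vertex closes a cycle.
Start from CS230:
visit CS230 (parent –)
  visit CS101 (parent CS230)
    CS101–CS230: parent, skip
  visit CS330 (parent CS230)
    visit CS210 (parent CS330)
      CS210–CS330: parent, skip
      visit CS120 (parent CS210)
        CS120–CS210: parent, skip
    CS330–CS230: parent, skip
    visit CS301 (parent CS330)
      CS301–CS330: parent, skip
  visit CS340 (parent CS230)
    visit CS450 (parent CS340)
      CS450–CS340: parent, skip
      visit CS401 (parent CS450)
        CS401–CS450: parent, skip
        visit CS310 (parent CS401)
          CS310–CS401: parent, skip
    CS340–CS230: parent, skip
    visit CS470 (parent CS340)
      CS470–CS340: parent, skip
  visit CS250 (parent CS230)
    CS250–CS230: parent, skip
visit CS201 (parent –)
No non-parent visited neighbor found — the graph is a forest.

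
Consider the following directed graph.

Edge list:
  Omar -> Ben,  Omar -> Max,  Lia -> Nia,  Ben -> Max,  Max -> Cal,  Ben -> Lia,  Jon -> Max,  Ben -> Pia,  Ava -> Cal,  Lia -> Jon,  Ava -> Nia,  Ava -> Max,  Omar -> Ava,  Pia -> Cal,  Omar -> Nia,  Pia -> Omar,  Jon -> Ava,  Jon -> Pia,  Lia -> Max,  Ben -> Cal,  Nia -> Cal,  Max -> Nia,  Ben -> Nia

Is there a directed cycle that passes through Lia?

Lia is on a cycle iff Lia can reach itself via ≥1 edge.
Lia → Jon → Pia → Omar → Ben → Lia — yes.

Yes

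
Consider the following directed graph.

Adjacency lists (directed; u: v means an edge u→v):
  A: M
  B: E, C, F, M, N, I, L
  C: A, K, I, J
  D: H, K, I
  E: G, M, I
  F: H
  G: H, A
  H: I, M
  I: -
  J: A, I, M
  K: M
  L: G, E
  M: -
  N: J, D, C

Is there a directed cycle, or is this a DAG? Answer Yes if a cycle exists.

DFS with white/gray/black marking, starting from I:
I gray
I black
A gray
  M gray
  M black
A black
B gray
  E gray
    G gray
      H gray
        H→I: I black — skip
        H→M: M black — skip
      H black
      G→A: A black — skip
    G black
    E→M: M black — skip
    E→I: I black — skip
  E black
  C gray
    C→A: A black — skip
    K gray
      K→M: M black — skip
    K black
    C→I: I black — skip
    J gray
      J→A: A black — skip
      J→I: I black — skip
      J→M: M black — skip
    J black
  C black
  F gray
    F→H: H black — skip
  F black
  B→M: M black — skip
  N gray
    N→J: J black — skip
    D gray
      D→H: H black — skip
      D→K: K black — skip
      D→I: I black — skip
    D black
    N→C: C black — skip
  N black
  B→I: I black — skip
  L gray
    L→G: G black — skip
    L→E: E black — skip
  L black
B black
Every edge goes to a white or black vertex — no back edge, so the graph is acyclic.

No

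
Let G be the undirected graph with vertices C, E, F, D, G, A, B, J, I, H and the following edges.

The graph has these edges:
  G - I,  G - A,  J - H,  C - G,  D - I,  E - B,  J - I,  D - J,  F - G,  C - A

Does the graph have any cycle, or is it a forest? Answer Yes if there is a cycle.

DFS, tracking each vertex's parent; an edge to a visited non-parent vertex closes a cycle.
Start from B:
visit B (parent –)
  visit E (parent B)
    E–B: parent, skip
visit C (parent –)
  visit A (parent C)
    A–C: parent, skip
    visit G (parent A)
      visit F (parent G)
        F–G: parent, skip
      visit I (parent G)
        visit J (parent I)
          J–I: parent, skip
          visit D (parent J)
            D–J: parent, skip
            D–I: I visited and ≠ parent → cycle
Cycle: I – J – D – I.

Yes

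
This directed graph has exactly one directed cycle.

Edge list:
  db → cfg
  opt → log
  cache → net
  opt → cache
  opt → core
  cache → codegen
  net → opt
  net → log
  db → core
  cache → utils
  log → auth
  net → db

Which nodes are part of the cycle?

DFS with gray/black marking from net:
net gray
  log gray
    auth gray
    auth black
  log black
  opt gray
    core gray
    core black
    cache gray
      utils gray
      utils black
      codegen gray
      codegen black
      cache→net: net is gray → back edge
Back edge closes the cycle net → opt → cache → net; its vertices are {net, opt, cache}.

net, opt, cache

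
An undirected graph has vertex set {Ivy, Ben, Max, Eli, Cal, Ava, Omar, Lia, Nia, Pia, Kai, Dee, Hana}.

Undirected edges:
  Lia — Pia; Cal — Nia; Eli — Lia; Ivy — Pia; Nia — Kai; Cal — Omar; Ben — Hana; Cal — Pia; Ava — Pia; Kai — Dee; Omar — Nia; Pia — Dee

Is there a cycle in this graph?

Yes

DFS, tracking each vertex's parent; an edge to a visited non-parent vertex closes a cycle.
Start from Cal:
visit Cal (parent –)
  visit Omar (parent Cal)
    visit Nia (parent Omar)
      visit Kai (parent Nia)
        visit Dee (parent Kai)
          visit Pia (parent Dee)
            visit Ivy (parent Pia)
              Ivy–Pia: parent, skip
            Pia–Dee: parent, skip
            Pia–Cal: Cal visited and ≠ parent → cycle
Cycle: Cal – Omar – Nia – Kai – Dee – Pia – Cal.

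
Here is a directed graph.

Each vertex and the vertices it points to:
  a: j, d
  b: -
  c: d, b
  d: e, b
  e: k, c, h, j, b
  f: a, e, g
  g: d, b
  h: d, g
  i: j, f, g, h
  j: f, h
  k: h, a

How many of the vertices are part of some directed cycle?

9

A vertex is on a directed cycle iff it belongs to a strongly connected component of size ≥ 2 (or has a self-loop).
The vertices on cycles are {a, c, d, e, f, g, h, j, k} — 9 in total.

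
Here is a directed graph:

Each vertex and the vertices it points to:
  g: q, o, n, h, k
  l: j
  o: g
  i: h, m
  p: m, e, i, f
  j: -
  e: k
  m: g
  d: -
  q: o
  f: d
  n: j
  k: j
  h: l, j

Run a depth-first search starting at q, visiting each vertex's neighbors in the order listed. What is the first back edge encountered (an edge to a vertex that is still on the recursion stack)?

g→q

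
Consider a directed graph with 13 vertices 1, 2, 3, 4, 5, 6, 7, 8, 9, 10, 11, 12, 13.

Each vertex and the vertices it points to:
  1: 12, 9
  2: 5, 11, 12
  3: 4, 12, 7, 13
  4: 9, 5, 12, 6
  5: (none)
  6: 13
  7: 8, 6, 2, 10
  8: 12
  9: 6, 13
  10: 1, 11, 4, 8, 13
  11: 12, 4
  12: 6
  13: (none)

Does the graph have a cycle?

No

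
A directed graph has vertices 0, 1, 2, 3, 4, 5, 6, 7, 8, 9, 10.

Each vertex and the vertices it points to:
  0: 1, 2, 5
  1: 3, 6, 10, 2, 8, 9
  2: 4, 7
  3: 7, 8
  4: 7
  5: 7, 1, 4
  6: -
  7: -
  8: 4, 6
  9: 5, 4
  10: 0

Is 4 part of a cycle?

No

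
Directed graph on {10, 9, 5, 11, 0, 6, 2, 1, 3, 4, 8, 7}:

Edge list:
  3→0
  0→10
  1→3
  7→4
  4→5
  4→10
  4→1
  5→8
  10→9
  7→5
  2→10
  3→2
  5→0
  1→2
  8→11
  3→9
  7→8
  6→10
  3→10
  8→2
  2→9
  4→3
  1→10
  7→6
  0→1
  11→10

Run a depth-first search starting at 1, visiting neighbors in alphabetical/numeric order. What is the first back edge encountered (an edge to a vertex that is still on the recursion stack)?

DFS from 1 (visiting neighbors in alphabetical/numeric order); mark gray on enter, black on exit:
1 gray
  2 gray
    9 gray
    9 black
    10 gray
      10→9: 9 black — skip
    10 black
  2 black
  3 gray
    0 gray
      0→1: 1 is gray → back edge
First back edge: 0 → 1.

0->1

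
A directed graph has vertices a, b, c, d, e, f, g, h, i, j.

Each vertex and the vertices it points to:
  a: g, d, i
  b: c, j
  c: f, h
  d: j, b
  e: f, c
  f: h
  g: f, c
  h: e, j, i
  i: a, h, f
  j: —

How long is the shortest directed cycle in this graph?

2

For each vertex v, BFS finds the shortest path from v back to v.
The shortest such closed walk is a → i → a, length 2.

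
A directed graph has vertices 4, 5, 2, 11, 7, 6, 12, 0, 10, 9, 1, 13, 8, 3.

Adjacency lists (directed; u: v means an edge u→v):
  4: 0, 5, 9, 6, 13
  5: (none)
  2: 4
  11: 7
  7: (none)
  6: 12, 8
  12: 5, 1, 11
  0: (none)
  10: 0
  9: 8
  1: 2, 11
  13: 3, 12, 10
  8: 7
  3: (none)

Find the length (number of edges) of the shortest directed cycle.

For each vertex v, BFS finds the shortest path from v back to v.
The shortest such closed walk is 4 → 6 → 12 → 1 → 2 → 4, length 5.

5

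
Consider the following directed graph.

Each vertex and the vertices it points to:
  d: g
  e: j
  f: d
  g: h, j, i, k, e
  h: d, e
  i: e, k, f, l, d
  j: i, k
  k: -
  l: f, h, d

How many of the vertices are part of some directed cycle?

8

A vertex is on a directed cycle iff it belongs to a strongly connected component of size ≥ 2 (or has a self-loop).
The vertices on cycles are {d, e, f, g, h, i, j, l} — 8 in total.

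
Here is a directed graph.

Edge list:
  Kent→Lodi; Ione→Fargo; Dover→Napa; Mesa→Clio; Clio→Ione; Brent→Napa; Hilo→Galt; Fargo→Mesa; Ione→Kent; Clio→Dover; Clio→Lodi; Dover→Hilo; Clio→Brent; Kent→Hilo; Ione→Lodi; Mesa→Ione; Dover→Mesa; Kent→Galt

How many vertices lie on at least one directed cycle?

5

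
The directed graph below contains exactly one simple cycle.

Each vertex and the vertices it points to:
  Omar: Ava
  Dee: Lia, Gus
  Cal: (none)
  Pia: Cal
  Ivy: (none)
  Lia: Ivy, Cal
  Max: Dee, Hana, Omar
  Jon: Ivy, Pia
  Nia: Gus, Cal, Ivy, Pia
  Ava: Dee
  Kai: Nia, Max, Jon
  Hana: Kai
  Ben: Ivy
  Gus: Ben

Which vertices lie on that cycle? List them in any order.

DFS with gray/black marking from Kai:
Kai gray
  Nia gray
    Gus gray
      Ben gray
        Ivy gray
        Ivy black
      Ben black
    Gus black
    Cal gray
    Cal black
    Nia→Ivy: Ivy black — skip
    Pia gray
      Pia→Cal: Cal black — skip
    Pia black
  Nia black
  Max gray
    Dee gray
      Lia gray
        Lia→Ivy: Ivy black — skip
        Lia→Cal: Cal black — skip
      Lia black
      Dee→Gus: Gus black — skip
    Dee black
    Hana gray
      Hana→Kai: Kai is gray → back edge
Back edge closes the cycle Kai → Max → Hana → Kai; its vertices are {Kai, Max, Hana}.

Kai, Max, Hana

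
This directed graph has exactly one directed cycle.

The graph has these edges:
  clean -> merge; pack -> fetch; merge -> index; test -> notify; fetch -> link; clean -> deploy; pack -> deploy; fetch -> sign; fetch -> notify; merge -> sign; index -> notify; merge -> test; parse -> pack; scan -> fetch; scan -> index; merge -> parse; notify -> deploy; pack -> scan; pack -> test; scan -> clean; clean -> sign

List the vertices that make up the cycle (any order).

pack, scan, clean, merge, parse

DFS with gray/black marking from pack:
pack gray
  deploy gray
  deploy black
  fetch gray
    sign gray
    sign black
    notify gray
      notify→deploy: deploy black — skip
    notify black
    link gray
    link black
  fetch black
  test gray
    test→notify: notify black — skip
  test black
  scan gray
    index gray
      index→notify: notify black — skip
    index black
    scan→fetch: fetch black — skip
    clean gray
      merge gray
        parse gray
          parse→pack: pack is gray → back edge
Back edge closes the cycle pack → scan → clean → merge → parse → pack; its vertices are {pack, scan, clean, merge, parse}.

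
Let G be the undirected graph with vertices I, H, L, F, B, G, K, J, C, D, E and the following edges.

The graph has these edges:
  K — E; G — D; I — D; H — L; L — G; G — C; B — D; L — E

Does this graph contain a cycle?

No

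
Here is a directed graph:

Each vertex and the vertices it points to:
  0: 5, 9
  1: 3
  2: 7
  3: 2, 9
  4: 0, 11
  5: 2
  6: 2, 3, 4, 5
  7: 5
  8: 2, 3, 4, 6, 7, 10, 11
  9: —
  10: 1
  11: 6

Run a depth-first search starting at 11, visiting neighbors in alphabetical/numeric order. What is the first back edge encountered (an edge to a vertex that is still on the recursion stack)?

DFS from 11 (visiting neighbors in alphabetical/numeric order); mark gray on enter, black on exit:
11 gray
  6 gray
    2 gray
      7 gray
        5 gray
          5→2: 2 is gray → back edge
First back edge: 5 → 2.

5->2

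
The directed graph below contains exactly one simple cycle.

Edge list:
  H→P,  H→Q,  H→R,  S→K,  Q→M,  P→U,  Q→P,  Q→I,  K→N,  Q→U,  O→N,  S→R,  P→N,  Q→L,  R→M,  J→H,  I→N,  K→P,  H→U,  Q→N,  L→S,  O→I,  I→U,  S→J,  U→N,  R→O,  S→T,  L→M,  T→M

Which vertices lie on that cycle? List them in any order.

H, J, L, Q, S

DFS with gray/black marking from S:
S gray
  R gray
    M gray
    M black
    O gray
      I gray
        U gray
          N gray
          N black
        U black
        I→N: N black — skip
      I black
      O→N: N black — skip
    O black
  R black
  T gray
    T→M: M black — skip
  T black
  K gray
    P gray
      P→U: U black — skip
      P→N: N black — skip
    P black
    K→N: N black — skip
  K black
  J gray
    H gray
      H→U: U black — skip
      H→P: P black — skip
      Q gray
        Q→P: P black — skip
        Q→M: M black — skip
        Q→U: U black — skip
        Q→I: I black — skip
        L gray
          L→M: M black — skip
          L→S: S is gray → back edge
Back edge closes the cycle S → J → H → Q → L → S; its vertices are {H, J, L, Q, S}.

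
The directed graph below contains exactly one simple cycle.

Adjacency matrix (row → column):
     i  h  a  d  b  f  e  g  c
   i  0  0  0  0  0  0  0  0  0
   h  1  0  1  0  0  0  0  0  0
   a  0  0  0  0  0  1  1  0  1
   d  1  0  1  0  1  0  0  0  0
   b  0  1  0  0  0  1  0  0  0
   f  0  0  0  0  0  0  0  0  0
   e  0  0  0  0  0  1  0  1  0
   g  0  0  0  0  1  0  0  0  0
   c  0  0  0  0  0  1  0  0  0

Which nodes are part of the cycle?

DFS with gray/black marking from b:
b gray
  f gray
  f black
  h gray
    i gray
    i black
    a gray
      a→f: f black — skip
      c gray
        c→f: f black — skip
      c black
      e gray
        e→f: f black — skip
        g gray
          g→b: b is gray → back edge
Back edge closes the cycle b → h → a → e → g → b; its vertices are {a, b, e, g, h}.

a, b, e, g, h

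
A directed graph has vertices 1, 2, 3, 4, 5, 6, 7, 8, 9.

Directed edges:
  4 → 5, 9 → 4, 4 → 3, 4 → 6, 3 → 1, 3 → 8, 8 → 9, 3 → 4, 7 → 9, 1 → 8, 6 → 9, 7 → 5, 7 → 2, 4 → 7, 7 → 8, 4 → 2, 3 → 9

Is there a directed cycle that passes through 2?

2 lies on a cycle iff there is a path from 2 back to itself.
Exploring from 2, it never reaches itself; equivalently, its strongly connected component is a singleton.

No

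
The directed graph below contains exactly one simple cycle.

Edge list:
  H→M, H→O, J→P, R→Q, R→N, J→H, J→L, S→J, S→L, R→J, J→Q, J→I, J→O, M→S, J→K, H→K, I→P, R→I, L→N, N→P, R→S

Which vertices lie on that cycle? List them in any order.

H, J, M, S

DFS with gray/black marking from S:
S gray
  J gray
    L gray
      N gray
        P gray
        P black
      N black
    L black
    J→P: P black — skip
    Q gray
    Q black
    I gray
      I→P: P black — skip
    I black
    O gray
    O black
    H gray
      M gray
        M→S: S is gray → back edge
Back edge closes the cycle S → J → H → M → S; its vertices are {H, J, M, S}.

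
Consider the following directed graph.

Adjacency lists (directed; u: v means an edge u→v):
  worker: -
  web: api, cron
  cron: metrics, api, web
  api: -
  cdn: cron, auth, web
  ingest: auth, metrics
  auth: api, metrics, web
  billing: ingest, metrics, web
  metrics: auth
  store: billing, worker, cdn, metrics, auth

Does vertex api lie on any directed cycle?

No

api lies on a cycle iff there is a path from api back to itself.
Exploring from api, it never reaches itself; equivalently, its strongly connected component is a singleton.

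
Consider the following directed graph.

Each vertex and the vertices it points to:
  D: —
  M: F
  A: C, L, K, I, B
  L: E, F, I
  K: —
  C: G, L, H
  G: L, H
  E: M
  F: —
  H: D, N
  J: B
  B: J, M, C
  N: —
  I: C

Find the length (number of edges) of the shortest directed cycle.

2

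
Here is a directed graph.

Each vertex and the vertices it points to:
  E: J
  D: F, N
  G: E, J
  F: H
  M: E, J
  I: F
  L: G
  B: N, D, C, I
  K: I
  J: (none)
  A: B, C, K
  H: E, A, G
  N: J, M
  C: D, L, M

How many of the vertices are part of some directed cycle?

8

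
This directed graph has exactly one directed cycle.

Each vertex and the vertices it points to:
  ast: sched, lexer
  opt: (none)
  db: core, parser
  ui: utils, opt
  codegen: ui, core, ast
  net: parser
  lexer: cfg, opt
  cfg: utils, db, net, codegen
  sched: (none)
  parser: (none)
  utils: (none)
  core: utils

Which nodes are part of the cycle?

ast, cfg, lexer, codegen

DFS with gray/black marking from ast:
ast gray
  sched gray
  sched black
  lexer gray
    cfg gray
      utils gray
      utils black
      db gray
        core gray
          core→utils: utils black — skip
        core black
        parser gray
        parser black
      db black
      net gray
        net→parser: parser black — skip
      net black
      codegen gray
        ui gray
          ui→utils: utils black — skip
          opt gray
          opt black
        ui black
        codegen→core: core black — skip
        codegen→ast: ast is gray → back edge
Back edge closes the cycle ast → lexer → cfg → codegen → ast; its vertices are {ast, cfg, lexer, codegen}.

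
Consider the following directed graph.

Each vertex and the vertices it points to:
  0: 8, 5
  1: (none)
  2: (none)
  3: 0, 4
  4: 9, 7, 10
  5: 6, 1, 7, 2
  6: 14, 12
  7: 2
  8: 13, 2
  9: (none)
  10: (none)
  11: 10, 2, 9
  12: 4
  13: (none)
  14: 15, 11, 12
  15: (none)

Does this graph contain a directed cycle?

No

DFS with white/gray/black marking, starting from 8:
8 gray
  13 gray
  13 black
  2 gray
  2 black
8 black
0 gray
  0→8: 8 black — skip
  5 gray
    6 gray
      14 gray
        15 gray
        15 black
        11 gray
          10 gray
          10 black
          11→2: 2 black — skip
          9 gray
          9 black
        11 black
        12 gray
          4 gray
            4→9: 9 black — skip
            7 gray
              7→2: 2 black — skip
            7 black
            4→10: 10 black — skip
          4 black
        12 black
      14 black
      6→12: 12 black — skip
    6 black
    1 gray
    1 black
    5→7: 7 black — skip
    5→2: 2 black — skip
  5 black
0 black
3 gray
  3→0: 0 black — skip
  3→4: 4 black — skip
3 black
Every edge goes to a white or black vertex — no back edge, so the graph is acyclic.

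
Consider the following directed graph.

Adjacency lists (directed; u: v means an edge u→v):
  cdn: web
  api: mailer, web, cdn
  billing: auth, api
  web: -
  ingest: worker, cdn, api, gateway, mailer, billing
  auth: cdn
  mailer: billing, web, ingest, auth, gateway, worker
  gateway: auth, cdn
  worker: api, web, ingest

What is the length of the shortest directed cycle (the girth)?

2

For each vertex v, BFS finds the shortest path from v back to v.
The shortest such closed walk is mailer → ingest → mailer, length 2.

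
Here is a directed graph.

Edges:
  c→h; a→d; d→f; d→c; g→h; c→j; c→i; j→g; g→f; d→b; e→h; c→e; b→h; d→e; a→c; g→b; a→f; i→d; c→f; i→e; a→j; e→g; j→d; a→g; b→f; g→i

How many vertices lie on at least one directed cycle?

6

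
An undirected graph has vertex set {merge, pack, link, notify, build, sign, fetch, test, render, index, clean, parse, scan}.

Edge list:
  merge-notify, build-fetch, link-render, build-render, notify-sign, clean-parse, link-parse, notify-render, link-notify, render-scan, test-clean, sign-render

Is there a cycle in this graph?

Yes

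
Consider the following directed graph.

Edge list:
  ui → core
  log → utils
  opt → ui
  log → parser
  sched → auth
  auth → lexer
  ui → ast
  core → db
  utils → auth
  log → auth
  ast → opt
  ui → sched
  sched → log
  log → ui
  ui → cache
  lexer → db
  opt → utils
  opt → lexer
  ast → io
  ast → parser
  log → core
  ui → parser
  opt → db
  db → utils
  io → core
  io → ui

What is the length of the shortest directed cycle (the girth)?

For each vertex v, BFS finds the shortest path from v back to v.
The shortest such closed walk is io → ui → ast → io, length 3.

3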